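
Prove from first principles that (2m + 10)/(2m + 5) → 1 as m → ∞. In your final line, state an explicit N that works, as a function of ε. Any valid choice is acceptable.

N = (5/2)/ε

Suppose ε > 0. For m ≥ 1, |(2m + 10)/(2m + 5) − 1| = |10|/(2(2m + 5)) = 10/(2(2m + 5)).
Since 2m + 5 ≥ 2m for m ≥ 1, this is ≤ 10/(2·2m) = (5/2)/m.
So |(2m + 10)/(2m + 5) − 1| < ε whenever m > (5/2)/ε.
Take N = (5/2)/ε. If m > N then |(2m + 10)/(2m + 5) − 1| ≤ (5/2)/m < ε.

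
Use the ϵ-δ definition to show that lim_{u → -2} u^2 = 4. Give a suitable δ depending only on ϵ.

δ = min(2, ϵ/6)

Fix ϵ > 0. We seek δ > 0 with 0 < |u + 2| < δ ⇒ |u^2 − 4| < ϵ.
Factor: u^2 − 4 = (u + 2)(u - 2), so |u^2 − 4| = |u + 2|·|u - 2|.
Impose δ ≤ 2 so that |u| < 4; then |u - 2| ≤ 6.
Hence |u^2 − 4| ≤ 6|u + 2|, which is < ϵ once |u + 2| < ϵ/6.
Take δ = min(2, ϵ/6). If 0 < |u + 2| < δ then both bounds hold and |u^2 − 4| ≤ 6|u + 2| < 6·(ϵ/6) = ϵ.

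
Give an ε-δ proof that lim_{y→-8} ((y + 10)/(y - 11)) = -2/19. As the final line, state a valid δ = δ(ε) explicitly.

Let ε > 0. We want δ > 0 with 0 < |y + 8| < δ ⇒ |(y + 10)/(y - 11) + 2/19| < ε.
Combining over a common denominator, (y + 10)/(y - 11) + 2/19 = [(y + 10)·(-19) − 2·(y - 11)] / [(-19)·(y - 11)] = -21(y + 8) / ((-19)(y - 11)).
So |(y + 10)/(y - 11) + 2/19| = 21|y + 8| / (19·|y − 11|).
Restrict δ ≤ 19/2. Then |y + 8| < 19/2 gives |y − 11| = |(y + 8) + (-19)| ≥ 19 − 19/2 = 19/2.
Hence |(y + 10)/(y - 11) + 2/19| < 21|y + 8|/(19·(19/2)) = (42/361)|y + 8|, which is < ε once |y + 8| < (361/42)ε.
Take δ = min(19/2, (361/42)ε). Then 0 < |y + 8| < δ forces both bounds, so |(y + 10)/(y - 11) + 2/19| < ε.

δ = min(19/2, (361/42)ε)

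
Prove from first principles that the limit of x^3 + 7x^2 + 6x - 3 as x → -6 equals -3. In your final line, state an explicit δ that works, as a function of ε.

δ = min(1, ε/56)

Let ε > 0 be given. We want δ > 0 such that 0 < |x + 6| < δ implies |(x^3 + 7x^2 + 6x - 3) + 3| < ε.
(x^3 + 7x^2 + 6x - 3) + 3 = x^3 + 7x^2 + 6x = (x + 6)(x^2 + x).
So |(x^3 + 7x^2 + 6x - 3) + 3| = |x + 6|·|x^2 + x|.
Assume first that |x + 6| < 1, so |x| < 7. Then |x^2 + x| ≤ 7^2 + 7 = 56.
Hence |(x^3 + 7x^2 + 6x - 3) + 3| ≤ 56|x + 6| < ε provided |x + 6| < ε/56.
Choosing δ = min(1, ε/56) ensures both conditions, hence |(x^3 + 7x^2 + 6x - 3) + 3| < ε.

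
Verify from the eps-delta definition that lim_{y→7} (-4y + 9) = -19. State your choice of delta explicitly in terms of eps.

delta = eps/4

Let eps > 0. We need delta > 0 so that 0 < |y − 7| < delta implies |(-4y + 9) + 19| < eps.
Since (-4y + 9) + 19 = -4(y − 7), we have |(-4y + 9) + 19| = 4|y − 7|.
So 4|y − 7| < eps exactly when |y − 7| < eps/4.
Take delta = eps/4. If 0 < |y − 7| < delta then |(-4y + 9) + 19| = 4|y − 7| < 4·(eps/4) = eps.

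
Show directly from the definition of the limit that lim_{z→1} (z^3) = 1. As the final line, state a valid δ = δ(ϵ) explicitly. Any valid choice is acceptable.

δ = min(1, ϵ/7)

Let ϵ > 0. We seek δ > 0 with 0 < |z − 1| < δ ⇒ |z^3 − 1| < ϵ.
Factor: z^3 − 1 = (z − 1)(z^2 + z + 1), so |z^3 − 1| = |z − 1|·|z^2 + z + 1|.
Impose δ ≤ 1 so that |z| < 2; then |z^2 + z + 1| ≤ 7.
Hence |z^3 − 1| ≤ 7|z − 1|, which is < ϵ once |z − 1| < ϵ/7.
Take δ = min(1, ϵ/7). If 0 < |z − 1| < δ then both bounds hold and |z^3 − 1| ≤ 7|z − 1| < 7·(ϵ/7) = ϵ.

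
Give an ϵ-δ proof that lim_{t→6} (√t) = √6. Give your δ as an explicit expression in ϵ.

δ = min(6, √6·ϵ)

Fix ϵ > 0. We want δ > 0 such that 0 < |t − 6| < δ implies |√t − √6| < ϵ.
Multiplying by the conjugate, |√t − √6| = |t − 6|/(√t + √6).
Restrict δ ≤ 6 so that |t − 6| < 6 forces t > 0, and then √t + √6 > √6.
Hence |√t − √6| < |t − 6|/√6, which is < ϵ once |t − 6| < √6·ϵ.
Take δ = min(6, √6·ϵ). If 0 < |t − 6| < δ then t > 0 and |√t − √6| < |t − 6|/√6 < ϵ.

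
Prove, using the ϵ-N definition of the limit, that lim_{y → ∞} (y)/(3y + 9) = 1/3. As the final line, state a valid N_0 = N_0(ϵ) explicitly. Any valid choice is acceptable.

N_0 = 1/ϵ

Let ϵ > 0 be given. We seek N_0 > 0 such that y > N_0 implies |(y)/(3y + 9) − (1/3)| < ϵ.
(y)/(3y + 9) − (1/3) = (3(y) − (3y + 9)) / (3(3y + 9)) = -9/(3(3y + 9)).
For y > 0 we have 3y + 9 > 3y, so |(y)/(3y + 9) − (1/3)| = 9/(3(3y + 9)) < 9/(3·3y) = 1/y.
Thus |(y)/(3y + 9) − (1/3)| < ϵ whenever y > 1/ϵ.
Take N_0 = 1/ϵ. If y > N_0 then |(y)/(3y + 9) − (1/3)| < 1/y < ϵ.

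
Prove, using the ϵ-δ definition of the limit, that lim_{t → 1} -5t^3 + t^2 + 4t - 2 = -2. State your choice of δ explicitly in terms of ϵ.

Fix ϵ > 0. We want δ > 0 such that 0 < |t − 1| < δ implies |(-5t^3 + t^2 + 4t - 2) + 2| < ϵ.
(-5t^3 + t^2 + 4t - 2) + 2 = -5t^3 + t^2 + 4t = (t − 1)(-5t^2 - 4t).
So |(-5t^3 + t^2 + 4t - 2) + 2| = |t − 1|·|-5t^2 - 4t|.
Assume first that |t − 1| < 1, so |t| < 2. Then |-5t^2 - 4t| ≤ 5·2^2 + 4·2 = 28.
Hence |(-5t^3 + t^2 + 4t - 2) + 2| ≤ 28|t − 1| < ϵ provided |t − 1| < ϵ/28.
Take δ = min(1, ϵ/28). Then 0 < |t − 1| < δ gives both |t − 1| < 1 and |t − 1| < ϵ/28, so |(-5t^3 + t^2 + 4t - 2) + 2| < ϵ.

δ = min(1, ϵ/28)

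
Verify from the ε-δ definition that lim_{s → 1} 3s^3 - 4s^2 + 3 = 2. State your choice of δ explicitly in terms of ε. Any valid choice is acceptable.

Suppose ε > 0. We want δ > 0 such that 0 < |s − 1| < δ implies |(3s^3 - 4s^2 + 3) − 2| < ε.
(3s^3 - 4s^2 + 3) − 2 = 3s^3 - 4s^2 + 1 = (s − 1)(3s^2 - s - 1).
So |(3s^3 - 4s^2 + 3) − 2| = |s − 1|·|3s^2 - s - 1|.
Assume first that |s − 1| < 1, so |s| < 2. Then |3s^2 - s - 1| ≤ 3·2^2 + 2 + 1 = 15.
Hence |(3s^3 - 4s^2 + 3) − 2| ≤ 15|s − 1| < ε provided |s − 1| < ε/15.
Choosing δ = min(1, ε/15) ensures both conditions, hence |(3s^3 - 4s^2 + 3) − 2| < ε.

δ = min(1, ε/15)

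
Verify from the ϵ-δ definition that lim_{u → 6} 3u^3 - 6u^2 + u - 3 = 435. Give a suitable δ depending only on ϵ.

δ = min(1, ϵ/304)

Let ϵ > 0 be given. We want δ > 0 such that 0 < |u − 6| < δ implies |(3u^3 - 6u^2 + u - 3) − 435| < ϵ.
(3u^3 - 6u^2 + u - 3) − 435 = 3u^3 - 6u^2 + u - 438 = (u − 6)(3u^2 + 12u + 73).
So |(3u^3 - 6u^2 + u - 3) − 435| = |u − 6|·|3u^2 + 12u + 73|.
Require δ ≤ 1. Then |u − 6| < 1 gives |u| < 7, and by the triangle inequality |3u^2 + 12u + 73| ≤ 3·7^2 + 12·7 + 73 = 304.
Hence |(3u^3 - 6u^2 + u - 3) − 435| ≤ 304|u − 6| < ϵ provided |u − 6| < ϵ/304.
Choosing δ = min(1, ϵ/304) ensures both conditions, hence |(3u^3 - 6u^2 + u - 3) − 435| < ϵ.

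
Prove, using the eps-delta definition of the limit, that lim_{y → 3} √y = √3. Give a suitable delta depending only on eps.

delta = min(3, √3·eps)

Fix eps > 0. We want delta > 0 such that 0 < |y − 3| < delta implies |√y − √3| < eps.
Multiplying by the conjugate, |√y − √3| = |y − 3|/(√y + √3).
Restrict delta ≤ 3 so that |y − 3| < 3 forces y > 0, and then √y + √3 > √3.
Hence |√y − √3| < |y − 3|/√3, which is < eps once |y − 3| < √3·eps.
Take delta = min(3, √3·eps). If 0 < |y − 3| < delta then y > 0 and |√y − √3| < |y − 3|/√3 < eps.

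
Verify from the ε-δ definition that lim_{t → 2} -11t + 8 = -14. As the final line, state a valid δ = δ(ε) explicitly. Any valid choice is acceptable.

Let ε > 0 be given. We need δ > 0 so that 0 < |t − 2| < δ implies |(-11t + 8) + 14| < ε.
|(-11t + 8) + 14| = |-11t + 22| = 11|t − 2|.
So 11|t − 2| < ε exactly when |t − 2| < ε/11.
Choosing δ = ε/11 gives |(-11t + 8) + 14| = 11|t − 2| < ε whenever |t − 2| < δ.

δ = ε/11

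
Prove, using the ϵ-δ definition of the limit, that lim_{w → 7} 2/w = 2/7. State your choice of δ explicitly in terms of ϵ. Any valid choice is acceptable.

Suppose ϵ > 0. We seek δ > 0 such that 0 < |w − 7| < δ implies |2/w − (2/7)| < ϵ.
|2/w − (2/7)| = 2·|7 − w|/(7·|w|) = 2|w − 7|/(7|w|).
Restrict δ ≤ 7/2. Then |w − 7| < 7/2 gives |w| > 7/2, so 7|w| > 49/2.
Then |2/w − (2/7)| < 2|w − 7|/(49/2), which is < ϵ when |w − 7| < (49/4)ϵ.
Take δ = min(7/2, (49/4)ϵ). Then 0 < |w − 7| < δ gives both |w − 7| < 7/2 and |w − 7| < (49/4)ϵ, so |2/w − (2/7)| < ϵ.

δ = min(7/2, (49/4)ϵ)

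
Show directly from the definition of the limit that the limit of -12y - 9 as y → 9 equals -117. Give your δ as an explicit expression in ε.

Suppose ε > 0. We need δ > 0 so that 0 < |y − 9| < δ implies |(-12y - 9) + 117| < ε.
|(-12y - 9) + 117| = |-12y + 108| = 12|y − 9|.
Thus it suffices that |y − 9| < ε/12.
Take δ = ε/12. If 0 < |y − 9| < δ then |(-12y - 9) + 117| = 12|y − 9| < 12·(ε/12) = ε.

δ = ε/12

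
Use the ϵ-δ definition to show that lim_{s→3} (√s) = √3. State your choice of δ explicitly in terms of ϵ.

δ = min(3, √3·ϵ)

Fix ϵ > 0. We want δ > 0 such that 0 < |s − 3| < δ implies |√s − √3| < ϵ.
Rationalise: √s − √3 = (s − 3)/(√s + √3), so |√s − √3| = |s − 3|/(√s + √3).
Restrict δ ≤ 3 so that |s − 3| < 3 forces s > 0, and then √s + √3 > √3.
Hence |√s − √3| < |s − 3|/√3, which is < ϵ once |s − 3| < √3·ϵ.
Take δ = min(3, √3·ϵ). If 0 < |s − 3| < δ then s > 0 and |√s − √3| < |s − 3|/√3 < ϵ.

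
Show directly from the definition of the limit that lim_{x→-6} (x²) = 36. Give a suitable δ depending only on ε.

δ = min(1, ε/13)

Let ε > 0 be given. We seek δ > 0 with 0 < |x + 6| < δ ⇒ |x² − 36| < ε.
Factor: x² − 36 = (x + 6)(x - 6), so |x² − 36| = |x + 6|·|x - 6|.
Impose δ ≤ 1 so that |x| < 7; then |x - 6| ≤ 13.
Hence |x² − 36| ≤ 13|x + 6|, which is < ε once |x + 6| < ε/13.
Take δ = min(1, ε/13). If 0 < |x + 6| < δ then both bounds hold and |x² − 36| ≤ 13|x + 6| < 13·(ε/13) = ε.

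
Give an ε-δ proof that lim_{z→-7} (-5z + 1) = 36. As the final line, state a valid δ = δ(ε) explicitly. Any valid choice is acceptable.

Suppose ε > 0. We need δ > 0 so that 0 < |z + 7| < δ implies |(-5z + 1) − 36| < ε.
Since (-5z + 1) − 36 = -5(z + 7), we have |(-5z + 1) − 36| = 5|z + 7|.
So 5|z + 7| < ε exactly when |z + 7| < ε/5.
Take δ = ε/5. If 0 < |z + 7| < δ then |(-5z + 1) − 36| = 5|z + 7| < 5·(ε/5) = ε.

δ = ε/5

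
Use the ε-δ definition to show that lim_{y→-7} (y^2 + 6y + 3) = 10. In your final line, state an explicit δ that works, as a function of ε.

Fix ε > 0. We want δ > 0 such that 0 < |y + 7| < δ implies |(y^2 + 6y + 3) − 10| < ε.
(y^2 + 6y + 3) − 10 = y^2 + 6y - 7 = (y + 7)(y - 1).
So |(y^2 + 6y + 3) − 10| = |y + 7|·|y - 1|.
Require δ ≤ 1. Then |y + 7| < 1 gives |y| < 8, and by the triangle inequality |y - 1| ≤ 8 + 1 = 9.
Hence |(y^2 + 6y + 3) − 10| ≤ 9|y + 7| < ε provided |y + 7| < ε/9.
Choosing δ = min(1, ε/9) ensures both conditions, hence |(y^2 + 6y + 3) − 10| < ε.

δ = min(1, ε/9)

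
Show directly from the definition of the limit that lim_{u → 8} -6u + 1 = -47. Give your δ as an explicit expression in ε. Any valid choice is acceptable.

δ = ε/6

Let ε > 0. We need δ > 0 so that 0 < |u − 8| < δ implies |(-6u + 1) + 47| < ε.
Since (-6u + 1) + 47 = -6(u − 8), we have |(-6u + 1) + 47| = 6|u − 8|.
So 6|u − 8| < ε exactly when |u − 8| < ε/6.
Choosing δ = ε/6 gives |(-6u + 1) + 47| = 6|u − 8| < ε whenever |u − 8| < δ.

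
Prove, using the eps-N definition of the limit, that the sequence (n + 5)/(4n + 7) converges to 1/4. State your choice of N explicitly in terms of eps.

N = (13/16)/eps

Let eps > 0 be given. For n ≥ 1, |(n + 5)/(4n + 7) − (1/4)| = |13|/(4(4n + 7)) = 13/(4(4n + 7)).
Since 4n + 7 ≥ 4n for n ≥ 1, this is ≤ 13/(4·4n) = (13/16)/n.
So |(n + 5)/(4n + 7) − (1/4)| < eps whenever n > (13/16)/eps.
Take N = (13/16)/eps. If n > N then |(n + 5)/(4n + 7) − (1/4)| ≤ (13/16)/n < eps.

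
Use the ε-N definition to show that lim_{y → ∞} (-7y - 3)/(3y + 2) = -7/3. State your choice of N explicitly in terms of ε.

Suppose ε > 0. We seek N > 0 such that y > N implies |(-7y - 3)/(3y + 2) + 7/3| < ε.
(-7y - 3)/(3y + 2) + 7/3 = (3(-7y - 3) − (-7)(3y + 2)) / (3(3y + 2)) = 5/(3(3y + 2)).
For y > 0 we have 3y + 2 > 3y, so |(-7y - 3)/(3y + 2) + 7/3| = 5/(3(3y + 2)) < 5/(3·3y) = (5/9)/y.
Thus |(-7y - 3)/(3y + 2) + 7/3| < ε whenever y > (5/9)/ε.
Take N = (5/9)/ε. If y > N then |(-7y - 3)/(3y + 2) + 7/3| < (5/9)/y < ε.

N = (5/9)/ε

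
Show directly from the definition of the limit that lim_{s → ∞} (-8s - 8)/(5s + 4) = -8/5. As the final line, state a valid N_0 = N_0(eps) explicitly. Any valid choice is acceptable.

Fix eps > 0. We seek N_0 > 0 such that s > N_0 implies |(-8s - 8)/(5s + 4) + 8/5| < eps.
(-8s - 8)/(5s + 4) + 8/5 = (5(-8s - 8) − (-8)(5s + 4)) / (5(5s + 4)) = -8/(5(5s + 4)).
For s > 0 we have 5s + 4 > 5s, so |(-8s - 8)/(5s + 4) + 8/5| = 8/(5(5s + 4)) < 8/(5·5s) = (8/25)/s.
Thus |(-8s - 8)/(5s + 4) + 8/5| < eps whenever s > (8/25)/eps.
Take N_0 = (8/25)/eps. If s > N_0 then |(-8s - 8)/(5s + 4) + 8/5| < (8/25)/s < eps.

N_0 = (8/25)/eps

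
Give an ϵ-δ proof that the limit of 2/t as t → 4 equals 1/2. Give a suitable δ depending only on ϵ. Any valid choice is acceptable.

δ = min(2, 4ϵ)

Suppose ϵ > 0. We seek δ > 0 such that 0 < |t − 4| < δ implies |2/t − (1/2)| < ϵ.
|2/t − (1/2)| = 2·|4 − t|/(4·|t|) = 2|t − 4|/(4|t|).
Require δ ≤ 2 so that |t| > 4 − 2 = 2, hence 4|t| > 8.
Then |2/t − (1/2)| < 2|t − 4|/8, which is < ϵ when |t − 4| < 4ϵ.
Take δ = min(2, 4ϵ). Then 0 < |t − 4| < δ gives both |t − 4| < 2 and |t − 4| < 4ϵ, so |2/t − (1/2)| < ϵ.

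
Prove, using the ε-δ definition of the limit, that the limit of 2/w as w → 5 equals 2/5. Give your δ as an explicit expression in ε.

δ = min(5/2, (25/4)ε)

Let ε > 0 be given. We seek δ > 0 such that 0 < |w − 5| < δ implies |2/w − (2/5)| < ε.
|2/w − (2/5)| = 2·|5 − w|/(5·|w|) = 2|w − 5|/(5|w|).
Require δ ≤ 5/2 so that |w| > 5 − 5/2 = 5/2, hence 5|w| > 25/2.
Then |2/w − (2/5)| < 2|w − 5|/(25/2), which is < ε when |w − 5| < (25/4)ε.
Take δ = min(5/2, (25/4)ε). Then 0 < |w − 5| < δ gives both |w − 5| < 5/2 and |w − 5| < (25/4)ε, so |2/w − (2/5)| < ε.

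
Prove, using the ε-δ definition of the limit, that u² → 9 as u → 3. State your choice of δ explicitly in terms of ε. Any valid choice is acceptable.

δ = min(1, ε/7)

Let ε > 0. We seek δ > 0 with 0 < |u − 3| < δ ⇒ |u² − 9| < ε.
Factor: u² − 9 = (u − 3)(u + 3), so |u² − 9| = |u − 3|·|u + 3|.
Impose δ ≤ 1 so that |u| < 4; then |u + 3| ≤ 7.
Hence |u² − 9| ≤ 7|u − 3|, which is < ε once |u − 3| < ε/7.
Take δ = min(1, ε/7). If 0 < |u − 3| < δ then both bounds hold and |u² − 9| ≤ 7|u − 3| < 7·(ε/7) = ε.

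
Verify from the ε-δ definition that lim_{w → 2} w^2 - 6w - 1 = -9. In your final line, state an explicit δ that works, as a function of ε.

δ = min(1, ε/7)

Let ε > 0 be given. We want δ > 0 such that 0 < |w − 2| < δ implies |(w^2 - 6w - 1) + 9| < ε.
(w^2 - 6w - 1) + 9 = w^2 - 6w + 8 = (w − 2)(w - 4).
So |(w^2 - 6w - 1) + 9| = |w − 2|·|w - 4|.
Require δ ≤ 1. Then |w − 2| < 1 gives |w| < 3, and by the triangle inequality |w - 4| ≤ 3 + 4 = 7.
Hence |(w^2 - 6w - 1) + 9| ≤ 7|w − 2| < ε provided |w − 2| < ε/7.
Take δ = min(1, ε/7). Then 0 < |w − 2| < δ gives both |w − 2| < 1 and |w − 2| < ε/7, so |(w^2 - 6w - 1) + 9| < ε.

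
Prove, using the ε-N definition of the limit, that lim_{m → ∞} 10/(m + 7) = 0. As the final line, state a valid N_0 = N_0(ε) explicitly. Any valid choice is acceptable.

Suppose ε > 0. For m ≥ 1, |10/(m + 7) − 0| = 10/(m + 7) ≤ 10/m.
We need 10/m < ε, i.e. m > 10/ε.
Take N_0 = 10/ε. If m > N_0 then |10/(m + 7)| ≤ 10/m < ε.

N_0 = 10/ε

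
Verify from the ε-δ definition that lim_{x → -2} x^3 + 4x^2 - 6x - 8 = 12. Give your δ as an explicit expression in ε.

δ = min(2, ε/34)

Suppose ε > 0. We want δ > 0 such that 0 < |x + 2| < δ implies |(x^3 + 4x^2 - 6x - 8) − 12| < ε.
(x^3 + 4x^2 - 6x - 8) − 12 = x^3 + 4x^2 - 6x - 20 = (x + 2)(x^2 + 2x - 10).
So |(x^3 + 4x^2 - 6x - 8) − 12| = |x + 2|·|x^2 + 2x - 10|.
Assume first that |x + 2| < 2, so |x| < 4. Then |x^2 + 2x - 10| ≤ 4^2 + 2·4 + 10 = 34.
Hence |(x^3 + 4x^2 - 6x - 8) − 12| ≤ 34|x + 2| < ε provided |x + 2| < ε/34.
Choosing δ = min(2, ε/34) ensures both conditions, hence |(x^3 + 4x^2 - 6x - 8) − 12| < ε.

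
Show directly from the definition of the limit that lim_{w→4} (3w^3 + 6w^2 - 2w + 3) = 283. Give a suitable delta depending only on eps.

delta = min(1, eps/235)

Fix eps > 0. We want delta > 0 such that 0 < |w − 4| < delta implies |(3w^3 + 6w^2 - 2w + 3) − 283| < eps.
(3w^3 + 6w^2 - 2w + 3) − 283 = 3w^3 + 6w^2 - 2w - 280 = (w − 4)(3w^2 + 18w + 70).
So |(3w^3 + 6w^2 - 2w + 3) − 283| = |w − 4|·|3w^2 + 18w + 70|.
Assume first that |w − 4| < 1, so |w| < 5. Then |3w^2 + 18w + 70| ≤ 3·5^2 + 18·5 + 70 = 235.
Hence |(3w^3 + 6w^2 - 2w + 3) − 283| ≤ 235|w − 4| < eps provided |w − 4| < eps/235.
Take delta = min(1, eps/235). Then 0 < |w − 4| < delta gives both |w − 4| < 1 and |w − 4| < eps/235, so |(3w^3 + 6w^2 - 2w + 3) − 283| < eps.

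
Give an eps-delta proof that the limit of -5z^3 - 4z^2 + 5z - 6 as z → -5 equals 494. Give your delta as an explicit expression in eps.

Let eps > 0 be given. We want delta > 0 such that 0 < |z + 5| < delta implies |(-5z^3 - 4z^2 + 5z - 6) − 494| < eps.
(-5z^3 - 4z^2 + 5z - 6) − 494 = -5z^3 - 4z^2 + 5z - 500 = (z + 5)(-5z^2 + 21z - 100).
So |(-5z^3 - 4z^2 + 5z - 6) − 494| = |z + 5|·|-5z^2 + 21z - 100|.
Assume first that |z + 5| < 2, so |z| < 7. Then |-5z^2 + 21z - 100| ≤ 5·7^2 + 21·7 + 100 = 492.
Hence |(-5z^3 - 4z^2 + 5z - 6) − 494| ≤ 492|z + 5| < eps provided |z + 5| < eps/492.
Choosing delta = min(2, eps/492) ensures both conditions, hence |(-5z^3 - 4z^2 + 5z - 6) − 494| < eps.

delta = min(2, eps/492)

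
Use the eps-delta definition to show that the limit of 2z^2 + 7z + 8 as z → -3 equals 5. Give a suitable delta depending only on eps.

Let eps > 0. We want delta > 0 such that 0 < |z + 3| < delta implies |(2z^2 + 7z + 8) − 5| < eps.
(2z^2 + 7z + 8) − 5 = 2z^2 + 7z + 3 = (z + 3)(2z + 1).
So |(2z^2 + 7z + 8) − 5| = |z + 3|·|2z + 1|.
Assume first that |z + 3| < 1, so |z| < 4. Then |2z + 1| ≤ 2·4 + 1 = 9.
Hence |(2z^2 + 7z + 8) − 5| ≤ 9|z + 3| < eps provided |z + 3| < eps/9.
Take delta = min(1, eps/9). Then 0 < |z + 3| < delta gives both |z + 3| < 1 and |z + 3| < eps/9, so |(2z^2 + 7z + 8) − 5| < eps.

delta = min(1, eps/9)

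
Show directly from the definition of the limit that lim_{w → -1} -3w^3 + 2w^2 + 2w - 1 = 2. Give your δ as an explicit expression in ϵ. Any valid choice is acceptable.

δ = min(1, ϵ/25)

Suppose ϵ > 0. We want δ > 0 such that 0 < |w + 1| < δ implies |(-3w^3 + 2w^2 + 2w - 1) − 2| < ϵ.
(-3w^3 + 2w^2 + 2w - 1) − 2 = -3w^3 + 2w^2 + 2w - 3 = (w + 1)(-3w^2 + 5w - 3).
So |(-3w^3 + 2w^2 + 2w - 1) − 2| = |w + 1|·|-3w^2 + 5w - 3|.
Assume first that |w + 1| < 1, so |w| < 2. Then |-3w^2 + 5w - 3| ≤ 3·2^2 + 5·2 + 3 = 25.
Hence |(-3w^3 + 2w^2 + 2w - 1) − 2| ≤ 25|w + 1| < ϵ provided |w + 1| < ϵ/25.
Choosing δ = min(1, ϵ/25) ensures both conditions, hence |(-3w^3 + 2w^2 + 2w - 1) − 2| < ϵ.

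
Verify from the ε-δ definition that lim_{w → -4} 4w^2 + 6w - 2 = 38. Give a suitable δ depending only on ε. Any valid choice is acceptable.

δ = min(1, ε/30)

Let ε > 0 be given. We want δ > 0 such that 0 < |w + 4| < δ implies |(4w^2 + 6w - 2) − 38| < ε.
(4w^2 + 6w - 2) − 38 = 4w^2 + 6w - 40 = (w + 4)(4w - 10).
So |(4w^2 + 6w - 2) − 38| = |w + 4|·|4w - 10|.
Require δ ≤ 1. Then |w + 4| < 1 gives |w| < 5, and by the triangle inequality |4w - 10| ≤ 4·5 + 10 = 30.
Hence |(4w^2 + 6w - 2) − 38| ≤ 30|w + 4| < ε provided |w + 4| < ε/30.
Take δ = min(1, ε/30). Then 0 < |w + 4| < δ gives both |w + 4| < 1 and |w + 4| < ε/30, so |(4w^2 + 6w - 2) − 38| < ε.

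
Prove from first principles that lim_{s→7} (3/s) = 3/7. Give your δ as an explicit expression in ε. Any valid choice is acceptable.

Let ε > 0. We seek δ > 0 such that 0 < |s − 7| < δ implies |3/s − (3/7)| < ε.
|3/s − (3/7)| = 3·|7 − s|/(7·|s|) = 3|s − 7|/(7|s|).
Require δ ≤ 7/2 so that |s| > 7 − 7/2 = 7/2, hence 7|s| > 49/2.
Then |3/s − (3/7)| < 3|s − 7|/(49/2), which is < ε when |s − 7| < (49/6)ε.
Take δ = min(7/2, (49/6)ε). Then 0 < |s − 7| < δ gives both |s − 7| < 7/2 and |s − 7| < (49/6)ε, so |3/s − (3/7)| < ε.

δ = min(7/2, (49/6)ε)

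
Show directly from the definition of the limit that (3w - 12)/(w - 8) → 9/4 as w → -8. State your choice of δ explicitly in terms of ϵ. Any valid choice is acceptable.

δ = min(8, (32/3)ϵ)

Suppose ϵ > 0. We want δ > 0 with 0 < |w + 8| < δ ⇒ |(3w - 12)/(w - 8) − (9/4)| < ϵ.
Combining over a common denominator, (3w - 12)/(w - 8) − (9/4) = [(3w - 12)·(-16) − (-36)·(w - 8)] / [(-16)·(w - 8)] = -12(w + 8) / ((-16)(w - 8)).
So |(3w - 12)/(w - 8) − (9/4)| = 12|w + 8| / (16·|w − 8|).
Restrict δ ≤ 8. Then |w + 8| < 8 gives |w − 8| = |(w + 8) + (-16)| ≥ 16 − 8 = 8.
Hence |(3w - 12)/(w - 8) − (9/4)| < 12|w + 8|/(16·8) = (3/32)|w + 8|, which is < ϵ once |w + 8| < (32/3)ϵ.
Take δ = min(8, (32/3)ϵ). Then 0 < |w + 8| < δ forces both bounds, so |(3w - 12)/(w - 8) − (9/4)| < ϵ.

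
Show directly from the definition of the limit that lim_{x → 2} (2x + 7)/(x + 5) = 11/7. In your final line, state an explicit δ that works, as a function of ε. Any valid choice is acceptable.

δ = min(7/2, (49/6)ε)

Suppose ε > 0. We want δ > 0 with 0 < |x − 2| < δ ⇒ |(2x + 7)/(x + 5) − (11/7)| < ε.
Combining over a common denominator, (2x + 7)/(x + 5) − (11/7) = [(2x + 7)·7 − 11·(x + 5)] / [7·(x + 5)] = 3(x − 2) / (7(x + 5)).
So |(2x + 7)/(x + 5) − (11/7)| = 3|x − 2| / (7·|x + 5|).
Require δ ≤ 7/2, so |x + 5| ≥ |7| − |x − 2| > 7 − 7/2 = 7/2.
Hence |(2x + 7)/(x + 5) − (11/7)| < 3|x − 2|/(7·(7/2)) = (6/49)|x − 2|, which is < ε once |x − 2| < (49/6)ε.
Take δ = min(7/2, (49/6)ε). Then 0 < |x − 2| < δ forces both bounds, so |(2x + 7)/(x + 5) − (11/7)| < ε.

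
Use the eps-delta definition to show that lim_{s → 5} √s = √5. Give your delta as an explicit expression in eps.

Fix eps > 0. We want delta > 0 such that 0 < |s − 5| < delta implies |√s − √5| < eps.
Rationalise: √s − √5 = (s − 5)/(√s + √5), so |√s − √5| = |s − 5|/(√s + √5).
Restrict delta ≤ 5 so that |s − 5| < 5 forces s > 0, and then √s + √5 > √5.
Hence |√s − √5| < |s − 5|/√5, which is < eps once |s − 5| < √5·eps.
Take delta = min(5, √5·eps). If 0 < |s − 5| < delta then s > 0 and |√s − √5| < |s − 5|/√5 < eps.

delta = min(5, √5·eps)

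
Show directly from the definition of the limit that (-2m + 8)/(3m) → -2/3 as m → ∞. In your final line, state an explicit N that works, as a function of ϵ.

Let ϵ > 0 be given. For m ≥ 1, |(-2m + 8)/(3m) + 2/3| = |24|/(3(3m)) = 24/(3(3m)).
Since 3m ≥ 3m for m ≥ 1, this is ≤ 24/(3·3m) = (8/3)/m.
So |(-2m + 8)/(3m) + 2/3| < ϵ whenever m > (8/3)/ϵ.
Take N = (8/3)/ϵ. If m > N then |(-2m + 8)/(3m) + 2/3| ≤ (8/3)/m < ϵ.

N = (8/3)/ϵ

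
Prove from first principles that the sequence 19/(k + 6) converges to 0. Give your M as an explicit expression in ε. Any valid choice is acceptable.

Fix ε > 0. For k ≥ 1, |19/(k + 6) − 0| = 19/(k + 6) ≤ 19/k.
We need 19/k < ε, i.e. k > 19/ε.
Take M = 19/ε. If k > M then |19/(k + 6)| ≤ 19/k < ε.

M = 19/ε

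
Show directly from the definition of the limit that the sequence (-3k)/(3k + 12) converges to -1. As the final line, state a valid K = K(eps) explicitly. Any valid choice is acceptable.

K = 4/eps

Let eps > 0. For k ≥ 1, |(-3k)/(3k + 12) + 1| = |36|/(3(3k + 12)) = 36/(3(3k + 12)).
Since 3k + 12 ≥ 3k for k ≥ 1, this is ≤ 36/(3·3k) = 4/k.
So |(-3k)/(3k + 12) + 1| < eps whenever k > 4/eps.
Take K = 4/eps. If k > K then |(-3k)/(3k + 12) + 1| ≤ 4/k < eps.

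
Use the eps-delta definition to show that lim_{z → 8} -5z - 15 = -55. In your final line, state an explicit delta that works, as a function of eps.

Let eps > 0. We need delta > 0 so that 0 < |z − 8| < delta implies |(-5z - 15) + 55| < eps.
|(-5z - 15) + 55| = |-5z + 40| = 5|z − 8|.
So 5|z − 8| < eps exactly when |z − 8| < eps/5.
Take delta = eps/5. If 0 < |z − 8| < delta then |(-5z - 15) + 55| = 5|z − 8| < 5·(eps/5) = eps.

delta = eps/5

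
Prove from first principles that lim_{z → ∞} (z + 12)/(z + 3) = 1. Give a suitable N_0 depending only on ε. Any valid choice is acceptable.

N_0 = 9/ε

Let ε > 0 be given. We seek N_0 > 0 such that z > N_0 implies |(z + 12)/(z + 3) − 1| < ε.
(z + 12)/(z + 3) − 1 = ((z + 12) − (z + 3)) / ((z + 3)) = 9/((z + 3)).
For z > 0 we have z + 3 > z, so |(z + 12)/(z + 3) − 1| = 9/((z + 3)) < 9/(z) = 9/z.
Thus |(z + 12)/(z + 3) − 1| < ε whenever z > 9/ε.
Take N_0 = 9/ε. If z > N_0 then |(z + 12)/(z + 3) − 1| < 9/z < ε.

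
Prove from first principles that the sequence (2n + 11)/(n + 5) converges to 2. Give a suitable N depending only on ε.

Let ε > 0 be given. For n ≥ 1, |(2n + 11)/(n + 5) − 2| = |1|/((n + 5)) = 1/((n + 5)).
Since n + 5 ≥ n for n ≥ 1, this is ≤ 1/(n) = 1/n.
So |(2n + 11)/(n + 5) − 2| < ε whenever n > 1/ε.
Take N = 1/ε. If n > N then |(2n + 11)/(n + 5) − 2| ≤ 1/n < ε.

N = 1/ε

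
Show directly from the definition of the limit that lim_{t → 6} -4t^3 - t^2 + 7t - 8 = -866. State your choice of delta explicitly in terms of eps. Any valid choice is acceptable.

delta = min(1, eps/514)

Let eps > 0 be given. We want delta > 0 such that 0 < |t − 6| < delta implies |(-4t^3 - t^2 + 7t - 8) + 866| < eps.
(-4t^3 - t^2 + 7t - 8) + 866 = -4t^3 - t^2 + 7t + 858 = (t − 6)(-4t^2 - 25t - 143).
So |(-4t^3 - t^2 + 7t - 8) + 866| = |t − 6|·|-4t^2 - 25t - 143|.
Assume first that |t − 6| < 1, so |t| < 7. Then |-4t^2 - 25t - 143| ≤ 4·7^2 + 25·7 + 143 = 514.
Hence |(-4t^3 - t^2 + 7t - 8) + 866| ≤ 514|t − 6| < eps provided |t − 6| < eps/514.
Take delta = min(1, eps/514). Then 0 < |t − 6| < delta gives both |t − 6| < 1 and |t − 6| < eps/514, so |(-4t^3 - t^2 + 7t - 8) + 866| < eps.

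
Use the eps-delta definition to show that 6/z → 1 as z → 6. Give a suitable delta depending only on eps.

Let eps > 0. We seek delta > 0 such that 0 < |z − 6| < delta implies |6/z − 1| < eps.
|6/z − 1| = 6·|6 − z|/(6·|z|) = 6|z − 6|/(6|z|).
Require delta ≤ 3 so that |z| > 6 − 3 = 3, hence 6|z| > 18.
Then |6/z − 1| < 6|z − 6|/18, which is < eps when |z − 6| < 3eps.
Take delta = min(3, 3eps). Then 0 < |z − 6| < delta gives both |z − 6| < 3 and |z − 6| < 3eps, so |6/z − 1| < eps.

delta = min(3, 3eps)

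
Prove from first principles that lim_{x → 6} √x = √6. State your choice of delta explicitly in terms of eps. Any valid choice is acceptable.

Let eps > 0 be given. We want delta > 0 such that 0 < |x − 6| < delta implies |√x − √6| < eps.
Multiplying by the conjugate, |√x − √6| = |x − 6|/(√x + √6).
Restrict delta ≤ 6 so that |x − 6| < 6 forces x > 0, and then √x + √6 > √6.
Hence |√x − √6| < |x − 6|/√6, which is < eps once |x − 6| < √6·eps.
Take delta = min(6, √6·eps). If 0 < |x − 6| < delta then x > 0 and |√x − √6| < |x − 6|/√6 < eps.

delta = min(6, √6·eps)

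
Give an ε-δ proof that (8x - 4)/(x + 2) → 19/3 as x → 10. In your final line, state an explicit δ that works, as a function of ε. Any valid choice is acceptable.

δ = min(6, (18/5)ε)

Suppose ε > 0. We want δ > 0 with 0 < |x − 10| < δ ⇒ |(8x - 4)/(x + 2) − (19/3)| < ε.
Combining over a common denominator, (8x - 4)/(x + 2) − (19/3) = [(8x - 4)·12 − 76·(x + 2)] / [12·(x + 2)] = 20(x − 10) / (12(x + 2)).
So |(8x - 4)/(x + 2) − (19/3)| = 20|x − 10| / (12·|x + 2|).
Require δ ≤ 6, so |x + 2| ≥ |12| − |x − 10| > 12 − 6 = 6.
Hence |(8x - 4)/(x + 2) − (19/3)| < 20|x − 10|/(12·6) = (5/18)|x − 10|, which is < ε once |x − 10| < (18/5)ε.
Take δ = min(6, (18/5)ε). Then 0 < |x − 10| < δ forces both bounds, so |(8x - 4)/(x + 2) − (19/3)| < ε.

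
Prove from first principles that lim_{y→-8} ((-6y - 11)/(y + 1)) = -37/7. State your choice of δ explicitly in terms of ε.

δ = min(7/2, (49/10)ε)

Let ε > 0. We want δ > 0 with 0 < |y + 8| < δ ⇒ |(-6y - 11)/(y + 1) + 37/7| < ε.
Combining over a common denominator, (-6y - 11)/(y + 1) + 37/7 = [(-6y - 11)·(-7) − 37·(y + 1)] / [(-7)·(y + 1)] = 5(y + 8) / ((-7)(y + 1)).
So |(-6y - 11)/(y + 1) + 37/7| = 5|y + 8| / (7·|y + 1|).
Restrict δ ≤ 7/2. Then |y + 8| < 7/2 gives |y + 1| = |(y + 8) + (-7)| ≥ 7 − 7/2 = 7/2.
Hence |(-6y - 11)/(y + 1) + 37/7| < 5|y + 8|/(7·(7/2)) = (10/49)|y + 8|, which is < ε once |y + 8| < (49/10)ε.
Take δ = min(7/2, (49/10)ε). Then 0 < |y + 8| < δ forces both bounds, so |(-6y - 11)/(y + 1) + 37/7| < ε.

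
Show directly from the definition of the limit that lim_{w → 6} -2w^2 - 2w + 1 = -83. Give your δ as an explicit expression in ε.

Suppose ε > 0. We want δ > 0 such that 0 < |w − 6| < δ implies |(-2w^2 - 2w + 1) + 83| < ε.
(-2w^2 - 2w + 1) + 83 = -2w^2 - 2w + 84 = (w − 6)(-2w - 14).
So |(-2w^2 - 2w + 1) + 83| = |w − 6|·|-2w - 14|.
Assume first that |w − 6| < 2, so |w| < 8. Then |-2w - 14| ≤ 2·8 + 14 = 30.
Hence |(-2w^2 - 2w + 1) + 83| ≤ 30|w − 6| < ε provided |w − 6| < ε/30.
Take δ = min(2, ε/30). Then 0 < |w − 6| < δ gives both |w − 6| < 2 and |w − 6| < ε/30, so |(-2w^2 - 2w + 1) + 83| < ε.

δ = min(2, ε/30)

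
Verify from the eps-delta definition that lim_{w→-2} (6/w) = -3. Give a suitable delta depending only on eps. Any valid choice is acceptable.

delta = min(1, (1/3)eps)

Let eps > 0 be given. We seek delta > 0 such that 0 < |w + 2| < delta implies |6/w + 3| < eps.
|6/w + 3| = 6·|-2 − w|/(2·|w|) = 6|w + 2|/(2|w|).
Require delta ≤ 1 so that |w| > 2 − 1 = 1, hence 2|w| > 2.
Then |6/w + 3| < 6|w + 2|/2, which is < eps when |w + 2| < (1/3)eps.
Take delta = min(1, (1/3)eps). Then 0 < |w + 2| < delta gives both |w + 2| < 1 and |w + 2| < (1/3)eps, so |6/w + 3| < eps.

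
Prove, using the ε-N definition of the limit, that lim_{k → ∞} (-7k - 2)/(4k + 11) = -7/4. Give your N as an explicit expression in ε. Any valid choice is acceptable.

Let ε > 0 be given. For k ≥ 1, |(-7k - 2)/(4k + 11) + 7/4| = |69|/(4(4k + 11)) = 69/(4(4k + 11)).
Since 4k + 11 ≥ 4k for k ≥ 1, this is ≤ 69/(4·4k) = (69/16)/k.
So |(-7k - 2)/(4k + 11) + 7/4| < ε whenever k > (69/16)/ε.
Take N = (69/16)/ε. If k > N then |(-7k - 2)/(4k + 11) + 7/4| ≤ (69/16)/k < ε.

N = (69/16)/ε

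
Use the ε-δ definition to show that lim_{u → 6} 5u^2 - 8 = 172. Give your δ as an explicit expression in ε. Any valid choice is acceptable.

Suppose ε > 0. We want δ > 0 such that 0 < |u − 6| < δ implies |(5u^2 - 8) − 172| < ε.
(5u^2 - 8) − 172 = 5u^2 - 180 = (u − 6)(5u + 30).
So |(5u^2 - 8) − 172| = |u − 6|·|5u + 30|.
Require δ ≤ 1. Then |u − 6| < 1 gives |u| < 7, and by the triangle inequality |5u + 30| ≤ 5·7 + 30 = 65.
Hence |(5u^2 - 8) − 172| ≤ 65|u − 6| < ε provided |u − 6| < ε/65.
Choosing δ = min(1, ε/65) ensures both conditions, hence |(5u^2 - 8) − 172| < ε.

δ = min(1, ε/65)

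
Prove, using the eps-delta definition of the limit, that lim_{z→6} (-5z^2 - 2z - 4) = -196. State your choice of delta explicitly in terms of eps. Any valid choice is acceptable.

delta = min(1, eps/67)

Let eps > 0. We want delta > 0 such that 0 < |z − 6| < delta implies |(-5z^2 - 2z - 4) + 196| < eps.
(-5z^2 - 2z - 4) + 196 = -5z^2 - 2z + 192 = (z − 6)(-5z - 32).
So |(-5z^2 - 2z - 4) + 196| = |z − 6|·|-5z - 32|.
Assume first that |z − 6| < 1, so |z| < 7. Then |-5z - 32| ≤ 5·7 + 32 = 67.
Hence |(-5z^2 - 2z - 4) + 196| ≤ 67|z − 6| < eps provided |z − 6| < eps/67.
Choosing delta = min(1, eps/67) ensures both conditions, hence |(-5z^2 - 2z - 4) + 196| < eps.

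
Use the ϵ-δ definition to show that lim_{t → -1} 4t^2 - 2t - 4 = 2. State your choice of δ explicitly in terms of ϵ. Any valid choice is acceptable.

Let ϵ > 0 be given. We want δ > 0 such that 0 < |t + 1| < δ implies |(4t^2 - 2t - 4) − 2| < ϵ.
(4t^2 - 2t - 4) − 2 = 4t^2 - 2t - 6 = (t + 1)(4t - 6).
So |(4t^2 - 2t - 4) − 2| = |t + 1|·|4t - 6|.
Assume first that |t + 1| < 2, so |t| < 3. Then |4t - 6| ≤ 4·3 + 6 = 18.
Hence |(4t^2 - 2t - 4) − 2| ≤ 18|t + 1| < ϵ provided |t + 1| < ϵ/18.
Take δ = min(2, ϵ/18). Then 0 < |t + 1| < δ gives both |t + 1| < 2 and |t + 1| < ϵ/18, so |(4t^2 - 2t - 4) − 2| < ϵ.

δ = min(2, ϵ/18)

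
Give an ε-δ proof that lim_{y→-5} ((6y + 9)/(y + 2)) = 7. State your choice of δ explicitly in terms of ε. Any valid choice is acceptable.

δ = min(3/2, (3/2)ε)

Suppose ε > 0. We want δ > 0 with 0 < |y + 5| < δ ⇒ |(6y + 9)/(y + 2) − 7| < ε.
Combining over a common denominator, (6y + 9)/(y + 2) − 7 = [(6y + 9)·(-3) − (-21)·(y + 2)] / [(-3)·(y + 2)] = 3(y + 5) / ((-3)(y + 2)).
So |(6y + 9)/(y + 2) − 7| = 3|y + 5| / (3·|y + 2|).
Require δ ≤ 3/2, so |y + 2| ≥ |-3| − |y + 5| > 3 − 3/2 = 3/2.
Hence |(6y + 9)/(y + 2) − 7| < 3|y + 5|/(3·(3/2)) = (2/3)|y + 5|, which is < ε once |y + 5| < (3/2)ε.
Take δ = min(3/2, (3/2)ε). Then 0 < |y + 5| < δ forces both bounds, so |(6y + 9)/(y + 2) − 7| < ε.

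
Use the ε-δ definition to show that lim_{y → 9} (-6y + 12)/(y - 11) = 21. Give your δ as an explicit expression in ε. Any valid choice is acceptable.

δ = min(1, (1/27)ε)

Suppose ε > 0. We want δ > 0 with 0 < |y − 9| < δ ⇒ |(-6y + 12)/(y - 11) − 21| < ε.
Combining over a common denominator, (-6y + 12)/(y - 11) − 21 = [(-6y + 12)·(-2) − (-42)·(y - 11)] / [(-2)·(y - 11)] = 54(y − 9) / ((-2)(y - 11)).
So |(-6y + 12)/(y - 11) − 21| = 54|y − 9| / (2·|y − 11|).
Restrict δ ≤ 1. Then |y − 9| < 1 gives |y − 11| = |(y − 9) + (-2)| ≥ 2 − 1 = 1.
Hence |(-6y + 12)/(y - 11) − 21| < 54|y − 9|/(2·1) = 27|y − 9|, which is < ε once |y − 9| < (1/27)ε.
Take δ = min(1, (1/27)ε). Then 0 < |y − 9| < δ forces both bounds, so |(-6y + 12)/(y - 11) − 21| < ε.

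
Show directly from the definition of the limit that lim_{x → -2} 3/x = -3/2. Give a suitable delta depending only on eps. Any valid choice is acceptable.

Suppose eps > 0. We seek delta > 0 such that 0 < |x + 2| < delta implies |3/x + 3/2| < eps.
|3/x + 3/2| = 3·|-2 − x|/(2·|x|) = 3|x + 2|/(2|x|).
Restrict delta ≤ 1. Then |x + 2| < 1 gives |x| > 1, so 2|x| > 2.
Then |3/x + 3/2| < 3|x + 2|/2, which is < eps when |x + 2| < (2/3)eps.
Take delta = min(1, (2/3)eps). Then 0 < |x + 2| < delta gives both |x + 2| < 1 and |x + 2| < (2/3)eps, so |3/x + 3/2| < eps.

delta = min(1, (2/3)eps)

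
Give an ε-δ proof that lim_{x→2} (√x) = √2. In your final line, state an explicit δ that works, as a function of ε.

Suppose ε > 0. We want δ > 0 such that 0 < |x − 2| < δ implies |√x − √2| < ε.
Multiplying by the conjugate, |√x − √2| = |x − 2|/(√x + √2).
Restrict δ ≤ 2 so that |x − 2| < 2 forces x > 0, and then √x + √2 > √2.
Hence |√x − √2| < |x − 2|/√2, which is < ε once |x − 2| < √2·ε.
Take δ = min(2, √2·ε). If 0 < |x − 2| < δ then x > 0 and |√x − √2| < |x − 2|/√2 < ε.

δ = min(2, √2·ε)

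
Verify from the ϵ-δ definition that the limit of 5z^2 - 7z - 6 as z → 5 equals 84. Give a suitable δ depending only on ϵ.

δ = min(2, ϵ/53)

Let ϵ > 0. We want δ > 0 such that 0 < |z − 5| < δ implies |(5z^2 - 7z - 6) − 84| < ϵ.
(5z^2 - 7z - 6) − 84 = 5z^2 - 7z - 90 = (z − 5)(5z + 18).
So |(5z^2 - 7z - 6) − 84| = |z − 5|·|5z + 18|.
Require δ ≤ 2. Then |z − 5| < 2 gives |z| < 7, and by the triangle inequality |5z + 18| ≤ 5·7 + 18 = 53.
Hence |(5z^2 - 7z - 6) − 84| ≤ 53|z − 5| < ϵ provided |z − 5| < ϵ/53.
Take δ = min(2, ϵ/53). Then 0 < |z − 5| < δ gives both |z − 5| < 2 and |z − 5| < ϵ/53, so |(5z^2 - 7z - 6) − 84| < ϵ.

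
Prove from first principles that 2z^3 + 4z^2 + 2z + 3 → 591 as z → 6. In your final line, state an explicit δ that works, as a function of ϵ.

δ = min(2, ϵ/354)

Let ϵ > 0 be given. We want δ > 0 such that 0 < |z − 6| < δ implies |(2z^3 + 4z^2 + 2z + 3) − 591| < ϵ.
(2z^3 + 4z^2 + 2z + 3) − 591 = 2z^3 + 4z^2 + 2z - 588 = (z − 6)(2z^2 + 16z + 98).
So |(2z^3 + 4z^2 + 2z + 3) − 591| = |z − 6|·|2z^2 + 16z + 98|.
Require δ ≤ 2. Then |z − 6| < 2 gives |z| < 8, and by the triangle inequality |2z^2 + 16z + 98| ≤ 2·8^2 + 16·8 + 98 = 354.
Hence |(2z^3 + 4z^2 + 2z + 3) − 591| ≤ 354|z − 6| < ϵ provided |z − 6| < ϵ/354.
Choosing δ = min(2, ϵ/354) ensures both conditions, hence |(2z^3 + 4z^2 + 2z + 3) − 591| < ϵ.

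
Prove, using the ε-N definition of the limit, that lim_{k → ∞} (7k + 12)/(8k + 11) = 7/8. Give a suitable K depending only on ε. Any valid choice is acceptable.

K = (19/64)/ε

Suppose ε > 0. For k ≥ 1, |(7k + 12)/(8k + 11) − (7/8)| = |19|/(8(8k + 11)) = 19/(8(8k + 11)).
Since 8k + 11 ≥ 8k for k ≥ 1, this is ≤ 19/(8·8k) = (19/64)/k.
So |(7k + 12)/(8k + 11) − (7/8)| < ε whenever k > (19/64)/ε.
Take K = (19/64)/ε. If k > K then |(7k + 12)/(8k + 11) − (7/8)| ≤ (19/64)/k < ε.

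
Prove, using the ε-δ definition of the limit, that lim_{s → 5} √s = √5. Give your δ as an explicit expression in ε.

Suppose ε > 0. We want δ > 0 such that 0 < |s − 5| < δ implies |√s − √5| < ε.
Multiplying by the conjugate, |√s − √5| = |s − 5|/(√s + √5).
Restrict δ ≤ 5 so that |s − 5| < 5 forces s > 0, and then √s + √5 > √5.
Hence |√s − √5| < |s − 5|/√5, which is < ε once |s − 5| < √5·ε.
Take δ = min(5, √5·ε). If 0 < |s − 5| < δ then s > 0 and |√s − √5| < |s − 5|/√5 < ε.

δ = min(5, √5·ε)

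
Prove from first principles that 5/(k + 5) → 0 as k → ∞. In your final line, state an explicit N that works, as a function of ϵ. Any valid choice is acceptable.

N = 5/ϵ

Fix ϵ > 0. For k ≥ 1, |5/(k + 5) − 0| = 5/(k + 5) ≤ 5/k.
We need 5/k < ϵ, i.e. k > 5/ϵ.
Take N = 5/ϵ. If k > N then |5/(k + 5)| ≤ 5/k < ϵ.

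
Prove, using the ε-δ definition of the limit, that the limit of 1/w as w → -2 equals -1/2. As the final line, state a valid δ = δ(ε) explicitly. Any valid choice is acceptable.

Let ε > 0. We seek δ > 0 such that 0 < |w + 2| < δ implies |1/w + 1/2| < ε.
|1/w + 1/2| = |-2 − w|/(2·|w|) = |w + 2|/(2|w|).
Require δ ≤ 1 so that |w| > 2 − 1 = 1, hence 2|w| > 2.
Then |1/w + 1/2| < |w + 2|/2, which is < ε when |w + 2| < 2ε.
Take δ = min(1, 2ε). Then 0 < |w + 2| < δ gives both |w + 2| < 1 and |w + 2| < 2ε, so |1/w + 1/2| < ε.

δ = min(1, 2ε)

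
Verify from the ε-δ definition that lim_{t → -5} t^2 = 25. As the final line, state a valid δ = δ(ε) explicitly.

Fix ε > 0. We seek δ > 0 with 0 < |t + 5| < δ ⇒ |t^2 − 25| < ε.
Factor: t^2 − 25 = (t + 5)(t - 5), so |t^2 − 25| = |t + 5|·|t - 5|.
Impose δ ≤ 1 so that |t| < 6; then |t - 5| ≤ 11.
Hence |t^2 − 25| ≤ 11|t + 5|, which is < ε once |t + 5| < ε/11.
Take δ = min(1, ε/11). If 0 < |t + 5| < δ then both bounds hold and |t^2 − 25| ≤ 11|t + 5| < 11·(ε/11) = ε.

δ = min(1, ε/11)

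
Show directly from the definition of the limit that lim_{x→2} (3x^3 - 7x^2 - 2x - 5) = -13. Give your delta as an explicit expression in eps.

delta = min(2, eps/56)

Let eps > 0 be given. We want delta > 0 such that 0 < |x − 2| < delta implies |(3x^3 - 7x^2 - 2x - 5) + 13| < eps.
(3x^3 - 7x^2 - 2x - 5) + 13 = 3x^3 - 7x^2 - 2x + 8 = (x − 2)(3x^2 - x - 4).
So |(3x^3 - 7x^2 - 2x - 5) + 13| = |x − 2|·|3x^2 - x - 4|.
Assume first that |x − 2| < 2, so |x| < 4. Then |3x^2 - x - 4| ≤ 3·4^2 + 4 + 4 = 56.
Hence |(3x^3 - 7x^2 - 2x - 5) + 13| ≤ 56|x − 2| < eps provided |x − 2| < eps/56.
Take delta = min(2, eps/56). Then 0 < |x − 2| < delta gives both |x − 2| < 2 and |x − 2| < eps/56, so |(3x^3 - 7x^2 - 2x - 5) + 13| < eps.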